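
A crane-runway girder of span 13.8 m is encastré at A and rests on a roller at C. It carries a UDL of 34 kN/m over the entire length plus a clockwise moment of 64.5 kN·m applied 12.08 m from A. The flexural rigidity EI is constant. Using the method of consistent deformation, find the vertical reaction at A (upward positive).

Release the roller at C. Primary structure: cantilever fixed at A.
Free-end deflection of the primary structure under the applied loading (downward +):
  UDL 34: wL⁴/(8EI) = 154136/EI
  clockwise couple 64.5 at a = 12.08: M₀a(2L − a)/(2EI) = 6046/EI
  δ_0 = 160183/EI
Flexibility coefficient — unit upward force at C: δ_{CC} = L³/(3EI) = 876/EI.
Compatibility at C: δ_0 − R_C·δ_{CC} = 0, so R_C = 160183/876 = 182.9 kN.
Vertical equilibrium: R_A = ΣP − R_C = 469.2 − 182.9 = 286.3 kN.

R_A = 286.3 kN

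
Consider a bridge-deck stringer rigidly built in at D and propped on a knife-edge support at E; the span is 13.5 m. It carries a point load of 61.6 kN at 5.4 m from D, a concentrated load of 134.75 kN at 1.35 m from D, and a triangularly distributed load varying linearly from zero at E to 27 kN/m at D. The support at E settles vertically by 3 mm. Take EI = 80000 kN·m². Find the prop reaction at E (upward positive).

Take the reaction at E as the redundant and release it; the primary structure is a cantilever fixed at D.
Deflection at E on the released cantilever, summing each load's contribution:
  point load 61.6 at a = 5.4: Pa²(3L − a)/(6EI) = 10508/EI
  point load 134.75 at a = 1.35: Pa²(3L − a)/(6EI) = 1602/EI
  triangular load, peak 27 at the fixed end: w₀L⁴/(30EI) = 29894/EI
  δ_0 = 42004/EI
Flexibility coefficient — unit upward force at E: δ_{EE} = L³/(3EI) = 820.1/EI.
With EI = 80000 kN·m²: δ_0 = 0.52505 m and δ_{EE} = 0.010252 m/kN.
Compatibility — the beam at E must follow the support down by 0.003 m: δ_0 − R_E·δ_{EE} = 0.003, so R_E = (0.52505 − 0.003)/0.010252 = 50.92 kN.

R_E = 50.92 kN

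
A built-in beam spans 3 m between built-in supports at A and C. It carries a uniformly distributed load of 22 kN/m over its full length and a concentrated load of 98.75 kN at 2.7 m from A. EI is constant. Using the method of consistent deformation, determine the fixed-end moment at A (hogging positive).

Take the two fixed-end moments M_A, M_C as redundants; the released structure is the simple span AC.
Simple-span end rotations at A and C under the given loads:
  at A: UDL 22: wL³/(24EI) = 24.75/EI
  at C: UDL 22: wL³/(24EI) = 24.75/EI
  at A: point load 98.75 at a = 2.7: Pab(L + b)/(6LEI) = 14.66/EI
  at C: point load 98.75 at a = 2.7: Pab(L + a)/(6LEI) = 25.33/EI
  θ_A0 = 39.41/EI,  θ_C0 = 50.08/EI
Flexibility coefficients: a unit moment at one end gives L/(3EI) there and L/(6EI) at the far end, so f₁₁ = f₂₂ = 1/EI and f₁₂ = f₂₁ = 0.5/EI.
Compatibility — zero rotation at each built-in end:
  1 M_A + 0.5 M_C = 39.41
  0.5 M_A + 1 M_C = 50.08
Solving the pair gives M_A = 19.17 kN·m and M_C = 40.5 kN·m (hogging).

M_A = 19.17 kN·m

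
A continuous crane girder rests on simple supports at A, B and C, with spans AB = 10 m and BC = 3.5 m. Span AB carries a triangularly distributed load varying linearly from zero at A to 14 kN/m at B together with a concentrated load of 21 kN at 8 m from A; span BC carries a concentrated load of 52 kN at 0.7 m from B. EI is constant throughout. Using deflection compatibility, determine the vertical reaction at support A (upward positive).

R_A = 17.7 kN

Take M_B as the redundant. Released structure: two simple spans AB and BC with a hinge at B.
Rotations at B on the released spans (each span's end-slope, ×1/EI):
  span AB: triangular load, peak 14: w₀L³/(45EI) = 311.1/EI
  span AB: point load 21 at a = 8: Pab(L + a)/(6LEI) = 100.8/EI
  span BC: point load 52 at a = 0.7: Pab(L + b)/(6LEI) = 30.58/EI
  relative rotation θ_0 = (411.9 + 30.58)/EI = 442.5/EI
A unit hogging moment at B produces rotation L₁/(3EI) + L₂/(3EI) = 4.5/EI.
Compatibility: M_B·(L₁+L₂)/(3EI) = θ_0, giving M_B = 98.33 kN·m (hogging).
Span AB, ΣM about A with M_B applied at B: R_B^{AB}·10 = 634.7 + 98.33, so R_B^{AB} = 73.3 kN and R_A = 91 − 73.3 = 17.7 kN.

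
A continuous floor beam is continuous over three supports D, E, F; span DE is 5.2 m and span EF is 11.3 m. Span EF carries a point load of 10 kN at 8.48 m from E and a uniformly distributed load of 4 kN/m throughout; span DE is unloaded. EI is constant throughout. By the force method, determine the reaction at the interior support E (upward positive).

R_E = 39.92 kN

Release continuity at E by inserting a hinge; the redundant is the internal moment M_E. The primary structure is two simply-supported spans DE and EF.
End slopes at the hinge E, treating each span as simply supported:
  span EF: point load 10 at a = 8.48: Pab(L + b)/(6LEI) = 49.8/EI
  span EF: UDL 4: wL³/(24EI) = 240.5/EI
  relative rotation θ_0 = (0 + 290.3)/EI = 290.3/EI
A unit hogging moment at E produces rotation L₁/(3EI) + L₂/(3EI) = 5.5/EI.
Compatibility: M_E·(L₁+L₂)/(3EI) = θ_0, giving M_E = 52.78 kN·m (hogging).
Span DE, ΣM about D with M_E applied at E: R_E^{DE}·5.2 = 0 + 52.78, so R_E^{DE} = 10.15 kN and R_D = 0 − 10.15 = -10.15 kN.
Span EF, ΣM about F: R_E^{EF}·11.3 = 283.6 + 52.78, so R_E^{EF} = 29.77 kN and R_F = 55.2 − 29.77 = 25.43 kN.
R_E = 10.15 + 29.77 = 39.92 kN.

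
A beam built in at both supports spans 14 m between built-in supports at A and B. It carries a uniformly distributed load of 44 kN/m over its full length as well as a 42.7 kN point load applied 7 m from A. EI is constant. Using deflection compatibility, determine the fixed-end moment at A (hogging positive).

M_A = 793.4 kN·m

Release both end moments; the primary structure is a simply-supported span AB with redundants M_A and M_B.
Simple-span end rotations at A and B under the given loads:
  at A: UDL 44: wL³/(24EI) = 5031/EI
  at B: UDL 44: wL³/(24EI) = 5031/EI
  at A: point load 42.7 at a = 7: Pab(L + b)/(6LEI) = 523.1/EI
  at B: point load 42.7 at a = 7: Pab(L + a)/(6LEI) = 523.1/EI
  θ_A0 = 5554/EI,  θ_B0 = 5554/EI
Flexibility coefficients: a unit moment at one end gives L/(3EI) there and L/(6EI) at the far end, so f₁₁ = f₂₂ = 4.667/EI and f₁₂ = f₂₁ = 2.333/EI.
Compatibility — zero rotation at each built-in end:
  4.667 M_A + 2.333 M_B = 5554
  2.333 M_A + 4.667 M_B = 5554
Solving the pair gives M_A = 793.4 kN·m and M_B = 793.4 kN·m (hogging).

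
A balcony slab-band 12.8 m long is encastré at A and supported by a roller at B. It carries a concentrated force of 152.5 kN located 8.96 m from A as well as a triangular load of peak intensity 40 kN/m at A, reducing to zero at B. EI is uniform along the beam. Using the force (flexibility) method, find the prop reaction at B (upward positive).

R_B = 137.1 kN

Release the roller at B. Primary structure: cantilever fixed at A.
Deflection at B on the released cantilever, summing each load's contribution:
  point load 152.5 at a = 8.96: Pa²(3L − a)/(6EI) = 60072/EI
  triangular load, peak 40 at the fixed end: w₀L⁴/(30EI) = 35791/EI
  δ_0 = 95863/EI
Flexibility coefficient — unit upward force at B: δ_{BB} = L³/(3EI) = 699.1/EI.
Compatibility at B: δ_0 − R_B·δ_{BB} = 0, so R_B = 95863/699.1 = 137.1 kN.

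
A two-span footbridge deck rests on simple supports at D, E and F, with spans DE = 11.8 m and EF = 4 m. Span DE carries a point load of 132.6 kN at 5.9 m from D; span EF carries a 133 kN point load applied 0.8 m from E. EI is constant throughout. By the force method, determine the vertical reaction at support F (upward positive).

R_F = -33.02 kN

Release continuity at E by inserting a hinge; the redundant is the internal moment M_E. The primary structure is two simply-supported spans DE and EF.
Rotations at E on the released spans (each span's end-slope, ×1/EI):
  span DE: point load 132.6 at a = 5.9: Pab(L + a)/(6LEI) = 1154/EI
  span EF: point load 133 at a = 0.8: Pab(L + b)/(6LEI) = 102.1/EI
  relative rotation θ_0 = (1154 + 102.1)/EI = 1256/EI
A unit hogging moment at E produces rotation L₁/(3EI) + L₂/(3EI) = 5.267/EI.
Compatibility: M_E·(L₁+L₂)/(3EI) = θ_0, giving M_E = 238.5 kN·m (hogging).
Span EF, ΣM about F: R_E^{EF}·4 = 425.6 + 238.5, so R_E^{EF} = 166 kN and R_F = 133 − 166 = -33.02 kN.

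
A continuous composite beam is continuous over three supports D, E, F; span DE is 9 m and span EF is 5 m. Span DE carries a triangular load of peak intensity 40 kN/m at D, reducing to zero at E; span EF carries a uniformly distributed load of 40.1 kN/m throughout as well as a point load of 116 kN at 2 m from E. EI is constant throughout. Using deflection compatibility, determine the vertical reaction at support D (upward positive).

Insert a hinge at E; M_E is the redundant, and each span becomes simply supported.
Discontinuity in slope at E on the released structure — sum the simple-span end rotations:
  span DE: triangular load, peak 40: 7w₀L³/(360EI) = 567/EI
  span EF: UDL 40.1: wL³/(24EI) = 208.9/EI
  span EF: point load 116 at a = 2: Pab(L + b)/(6LEI) = 185.6/EI
  relative rotation θ_0 = (567 + 394.5)/EI = 961.5/EI
A unit hogging moment at E produces rotation L₁/(3EI) + L₂/(3EI) = 4.667/EI.
Slope continuity at E: θ_0 = M_E·4.667/EI, so M_E = 961.5/4.667 = 206 kN·m (hogging).
Span DE, ΣM about D with M_E applied at E: R_E^{DE}·9 = 540 + 206, so R_E^{DE} = 82.89 kN and R_D = 180 − 82.89 = 97.11 kN.

R_D = 97.11 kN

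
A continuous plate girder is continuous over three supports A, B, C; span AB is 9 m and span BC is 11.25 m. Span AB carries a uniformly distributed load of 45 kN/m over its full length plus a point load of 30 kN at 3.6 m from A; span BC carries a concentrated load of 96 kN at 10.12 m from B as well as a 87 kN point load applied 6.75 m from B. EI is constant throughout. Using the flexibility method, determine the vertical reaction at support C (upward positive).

Release continuity at B by inserting a hinge; the redundant is the internal moment M_B. The primary structure is two simply-supported spans AB and BC.
Discontinuity in slope at B on the released structure — sum the simple-span end rotations:
  span AB: UDL 45: wL³/(24EI) = 1367/EI
  span AB: point load 30 at a = 3.6: Pab(L + a)/(6LEI) = 136.1/EI
  span BC: point load 96 at a = 10.12: Pab(L + b)/(6LEI) = 201.3/EI
  span BC: point load 87 at a = 6.75: Pab(L + b)/(6LEI) = 616.6/EI
  relative rotation θ_0 = (1503 + 818)/EI = 2321/EI
A unit hogging moment at B produces rotation L₁/(3EI) + L₂/(3EI) = 6.75/EI.
Compatibility: M_B·(L₁+L₂)/(3EI) = θ_0, giving M_B = 343.8 kN·m (hogging).
Span BC, ΣM about C: R_B^{BC}·11.25 = 500 + 343.8, so R_B^{BC} = 75.01 kN and R_C = 183 − 75.01 = 108 kN.

R_C = 108 kN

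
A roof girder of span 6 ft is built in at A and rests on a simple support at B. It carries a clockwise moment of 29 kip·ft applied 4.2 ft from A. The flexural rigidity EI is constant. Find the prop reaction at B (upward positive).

Choose R_B as the redundant. The primary structure is the cantilever fixed at A.
Deflection at B on the released cantilever, summing each load's contribution:
  clockwise couple 29 at a = 4.2: M₀a(2L − a)/(2EI) = 475/EI
Flexibility coefficient — unit upward force at B: δ_{BB} = L³/(3EI) = 72/EI.
The prop prevents deflection at B: R_B = δ_0/δ_{BB} = 475/72 = 6.598 kip.

R_B = 6.598 kip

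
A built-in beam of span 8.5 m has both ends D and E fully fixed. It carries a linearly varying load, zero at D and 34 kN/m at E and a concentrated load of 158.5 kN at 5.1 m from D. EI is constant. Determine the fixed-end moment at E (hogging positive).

M_E = 316.8 kN·m

Release both end moments; the primary structure is a simply-supported span DE with redundants M_D and M_E.
Simple-span end rotations at D and E under the given loads:
  at D: triangular load, peak 34: 7w₀L³/(360EI) = 406/EI
  at E: triangular load, peak 34: w₀L³/(45EI) = 464/EI
  at D: point load 158.5 at a = 5.1: Pab(L + b)/(6LEI) = 641.3/EI
  at E: point load 158.5 at a = 5.1: Pab(L + a)/(6LEI) = 732.9/EI
  θ_D0 = 1047/EI,  θ_E0 = 1197/EI
Flexibility coefficients: a unit moment at one end gives L/(3EI) there and L/(6EI) at the far end, so f₁₁ = f₂₂ = 2.833/EI and f₁₂ = f₂₁ = 1.417/EI.
Compatibility — zero rotation at each built-in end:
  2.833 M_D + 1.417 M_E = 1047
  1.417 M_D + 2.833 M_E = 1197
Solving the pair gives M_D = 211.2 kN·m and M_E = 316.8 kN·m (hogging).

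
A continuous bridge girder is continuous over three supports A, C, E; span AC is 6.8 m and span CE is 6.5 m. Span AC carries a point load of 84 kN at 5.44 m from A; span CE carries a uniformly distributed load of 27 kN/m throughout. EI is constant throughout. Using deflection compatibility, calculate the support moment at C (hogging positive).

Take M_C as the redundant. Released structure: two simple spans AC and CE with a hinge at C.
Rotations at C on the released spans (each span's end-slope, ×1/EI):
  span AC: point load 84 at a = 5.44: Pab(L + a)/(6LEI) = 186.4/EI
  span CE: UDL 27: wL³/(24EI) = 309/EI
  relative rotation θ_0 = (186.4 + 309)/EI = 495.4/EI
A unit hogging moment at C produces rotation L₁/(3EI) + L₂/(3EI) = 4.433/EI.
Compatibility: M_C·(L₁+L₂)/(3EI) = θ_0, giving M_C = 111.7 kN·m (hogging).

M_C = 111.7 kN·m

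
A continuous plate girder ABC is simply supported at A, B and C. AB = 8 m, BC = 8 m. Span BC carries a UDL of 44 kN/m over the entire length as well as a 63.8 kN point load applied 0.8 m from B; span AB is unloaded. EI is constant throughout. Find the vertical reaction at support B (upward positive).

Insert a hinge at B; M_B is the redundant, and each span becomes simply supported.
Rotations at B on the released spans (each span's end-slope, ×1/EI):
  span BC: UDL 44: wL³/(24EI) = 938.7/EI
  span BC: point load 63.8 at a = 0.8: Pab(L + b)/(6LEI) = 116.4/EI
  relative rotation θ_0 = (0 + 1055)/EI = 1055/EI
A unit hogging moment at B produces rotation L₁/(3EI) + L₂/(3EI) = 5.333/EI.
Compatibility: M_B·(L₁+L₂)/(3EI) = θ_0, giving M_B = 197.8 kN·m (hogging).
Span AB, ΣM about A with M_B applied at B: R_B^{AB}·8 = 0 + 197.8, so R_B^{AB} = 24.73 kN and R_A = 0 − 24.73 = -24.73 kN.
Span BC, ΣM about C: R_B^{BC}·8 = 1867 + 197.8, so R_B^{BC} = 258.1 kN and R_C = 415.8 − 258.1 = 157.7 kN.
R_B = 24.73 + 258.1 = 282.9 kN.

R_B = 282.9 kN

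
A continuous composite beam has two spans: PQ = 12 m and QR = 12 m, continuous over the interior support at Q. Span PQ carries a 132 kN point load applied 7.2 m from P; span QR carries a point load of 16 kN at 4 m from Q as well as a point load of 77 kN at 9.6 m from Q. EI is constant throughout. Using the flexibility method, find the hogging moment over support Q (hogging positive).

M_Q = 214.2 kN·m

Take M_Q as the redundant. Released structure: two simple spans PQ and QR with a hinge at Q.
Discontinuity in slope at Q on the released structure — sum the simple-span end rotations:
  span PQ: point load 132 at a = 7.2: Pab(L + a)/(6LEI) = 1217/EI
  span QR: point load 16 at a = 4: Pab(L + b)/(6LEI) = 142.2/EI
  span QR: point load 77 at a = 9.6: Pab(L + b)/(6LEI) = 354.8/EI
  relative rotation θ_0 = (1217 + 497)/EI = 1714/EI
A unit hogging moment at Q produces rotation L₁/(3EI) + L₂/(3EI) = 8/EI.
Slope continuity at Q: θ_0 = M_Q·8/EI, so M_Q = 1714/8 = 214.2 kN·m (hogging).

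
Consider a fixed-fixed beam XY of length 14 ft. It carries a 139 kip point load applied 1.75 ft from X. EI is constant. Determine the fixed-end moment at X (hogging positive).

M_X = 186.2 kip·ft

Take the two fixed-end moments M_X, M_Y as redundants; the released structure is the simple span XY.
Simple-span end rotations at X and Y under the given loads:
  at X: point load 139 at a = 1.75: Pab(L + b)/(6LEI) = 931.2/EI
  at Y: point load 139 at a = 1.75: Pab(L + a)/(6LEI) = 558.7/EI
  θ_X0 = 931.2/EI,  θ_Y0 = 558.7/EI
Flexibility coefficients: a unit moment at one end gives L/(3EI) there and L/(6EI) at the far end, so f₁₁ = f₂₂ = 4.667/EI and f₁₂ = f₂₁ = 2.333/EI.
Compatibility — zero rotation at each built-in end:
  4.667 M_X + 2.333 M_Y = 931.2
  2.333 M_X + 4.667 M_Y = 558.7
Solving the pair gives M_X = 186.2 kip·ft and M_Y = 26.61 kip·ft (hogging).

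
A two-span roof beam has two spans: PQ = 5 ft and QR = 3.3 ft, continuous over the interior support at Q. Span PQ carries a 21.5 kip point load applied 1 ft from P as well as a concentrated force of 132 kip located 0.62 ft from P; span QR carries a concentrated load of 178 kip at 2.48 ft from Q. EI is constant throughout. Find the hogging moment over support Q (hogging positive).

M_Q = 57.71 kip·ft

Take M_Q as the redundant. Released structure: two simple spans PQ and QR with a hinge at Q.
End slopes at the hinge Q, treating each span as simply supported:
  span PQ: point load 21.5 at a = 1: Pab(L + a)/(6LEI) = 17.2/EI
  span PQ: point load 132 at a = 0.62: Pab(L + a)/(6LEI) = 67.15/EI
  span QR: point load 178 at a = 2.48: Pab(L + b)/(6LEI) = 75.32/EI
  relative rotation θ_0 = (84.35 + 75.32)/EI = 159.7/EI
A unit hogging moment at Q produces rotation L₁/(3EI) + L₂/(3EI) = 2.767/EI.
Slope continuity at Q: θ_0 = M_Q·2.767/EI, so M_Q = 159.7/2.767 = 57.71 kip·ft (hogging).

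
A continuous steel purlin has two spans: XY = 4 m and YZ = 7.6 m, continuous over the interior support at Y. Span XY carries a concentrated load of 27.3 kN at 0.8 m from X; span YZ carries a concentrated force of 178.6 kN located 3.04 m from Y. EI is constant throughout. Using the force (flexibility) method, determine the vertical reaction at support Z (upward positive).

Release continuity at Y by inserting a hinge; the redundant is the internal moment M_Y. The primary structure is two simply-supported spans XY and YZ.
Rotations at Y on the released spans (each span's end-slope, ×1/EI):
  span XY: point load 27.3 at a = 0.8: Pab(L + a)/(6LEI) = 13.98/EI
  span YZ: point load 178.6 at a = 3.04: Pab(L + b)/(6LEI) = 660.2/EI
  relative rotation θ_0 = (13.98 + 660.2)/EI = 674.2/EI
A unit hogging moment at Y produces rotation L₁/(3EI) + L₂/(3EI) = 3.867/EI.
Slope continuity at Y: θ_0 = M_Y·3.867/EI, so M_Y = 674.2/3.867 = 174.4 kN·m (hogging).
Span YZ, ΣM about Z: R_Y^{YZ}·7.6 = 814.4 + 174.4, so R_Y^{YZ} = 130.1 kN and R_Z = 178.6 − 130.1 = 48.5 kN.

R_Z = 48.5 kN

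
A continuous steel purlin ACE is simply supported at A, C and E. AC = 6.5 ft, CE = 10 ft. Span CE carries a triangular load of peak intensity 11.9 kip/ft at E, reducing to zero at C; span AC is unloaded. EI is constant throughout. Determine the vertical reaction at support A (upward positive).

Insert a hinge at C; M_C is the redundant, and each span becomes simply supported.
End slopes at the hinge C, treating each span as simply supported:
  span CE: triangular load, peak 11.9: 7w₀L³/(360EI) = 231.4/EI
  relative rotation θ_0 = (0 + 231.4)/EI = 231.4/EI
A unit hogging moment at C produces rotation L₁/(3EI) + L₂/(3EI) = 5.5/EI.
Slope continuity at C: θ_0 = M_C·5.5/EI, so M_C = 231.4/5.5 = 42.07 kip·ft (hogging).
Span AC, ΣM about A with M_C applied at C: R_C^{AC}·6.5 = 0 + 42.07, so R_C^{AC} = 6.472 kip and R_A = 0 − 6.472 = -6.472 kip.

R_A = -6.472 kip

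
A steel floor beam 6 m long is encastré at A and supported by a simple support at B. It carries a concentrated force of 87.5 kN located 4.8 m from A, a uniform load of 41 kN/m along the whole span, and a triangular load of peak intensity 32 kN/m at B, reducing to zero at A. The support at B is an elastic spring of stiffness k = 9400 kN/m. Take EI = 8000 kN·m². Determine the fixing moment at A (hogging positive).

M_A = 316.6 kN·m

Choose R_B as the redundant. The primary structure is the cantilever fixed at A.
Downward deflection at the released point B due to the loads:
  point load 87.5 at a = 4.8: Pa²(3L − a)/(6EI) = 4435/EI
  UDL 41: wL⁴/(8EI) = 6642/EI
  triangular load, peak 32 at the free end: 11w₀L⁴/(120EI) = 3802/EI
  δ_0 = 14879/EI
Tip deflection under a unit load at B: L³/(3EI) = 72/EI.
With EI = 8000 kN·m²: δ_0 = 1.8599 m and δ_{BB} = 0.009 m/kN.
Compatibility — the spring shortens by R_B/k under the reaction it provides: δ_0 − R_B·δ_{BB} = R_B/k. With 1/k = 0.000106 m/kN, R_B = δ_0 / (δ_{BB} + 1/k) = 1.8599 / (0.009 + 0.000106) = 204.2 kN.
Moment equilibrium about A: M_A = Σ(load moments about A) − R_B·L = 1542 − 204.2×6 = 316.6 kN·m.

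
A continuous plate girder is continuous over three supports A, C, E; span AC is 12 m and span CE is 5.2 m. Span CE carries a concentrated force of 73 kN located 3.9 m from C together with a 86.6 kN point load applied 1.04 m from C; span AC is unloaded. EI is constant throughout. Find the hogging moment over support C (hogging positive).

Insert a hinge at C; M_C is the redundant, and each span becomes simply supported.
End slopes at the hinge C, treating each span as simply supported:
  span CE: point load 73 at a = 3.9: Pab(L + b)/(6LEI) = 77.11/EI
  span CE: point load 86.6 at a = 1.04: Pab(L + b)/(6LEI) = 112.4/EI
  relative rotation θ_0 = (0 + 189.5)/EI = 189.5/EI
A unit hogging moment at C produces rotation L₁/(3EI) + L₂/(3EI) = 5.733/EI.
Slope continuity at C: θ_0 = M_C·5.733/EI, so M_C = 189.5/5.733 = 33.05 kN·m (hogging).

M_C = 33.05 kN·m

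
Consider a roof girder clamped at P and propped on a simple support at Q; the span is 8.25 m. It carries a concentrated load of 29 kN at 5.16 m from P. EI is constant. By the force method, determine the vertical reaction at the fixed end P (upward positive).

Release the roller at Q. Primary structure: cantilever fixed at P.
Free-end deflection of the primary structure under the applied loading (downward +):
  point load 29 at a = 5.16: Pa²(3L − a)/(6EI) = 2521/EI
Flexibility coefficient — unit upward force at Q: δ_{QQ} = L³/(3EI) = 187.2/EI.
Compatibility at Q: δ_0 − R_Q·δ_{QQ} = 0, so R_Q = 2521/187.2 = 13.47 kN.
Vertical equilibrium: R_P = ΣP − R_Q = 29 − 13.47 = 15.53 kN.

R_P = 15.53 kN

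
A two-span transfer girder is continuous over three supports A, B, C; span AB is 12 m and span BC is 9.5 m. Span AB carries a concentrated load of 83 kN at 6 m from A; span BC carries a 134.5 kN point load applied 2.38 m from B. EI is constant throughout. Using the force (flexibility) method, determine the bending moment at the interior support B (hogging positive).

Take M_B as the redundant. Released structure: two simple spans AB and BC with a hinge at B.
Rotations at B on the released spans (each span's end-slope, ×1/EI):
  span AB: point load 83 at a = 6: Pab(L + a)/(6LEI) = 747/EI
  span BC: point load 134.5 at a = 2.38: Pab(L + b)/(6LEI) = 664.6/EI
  relative rotation θ_0 = (747 + 664.6)/EI = 1412/EI
A unit hogging moment at B produces rotation L₁/(3EI) + L₂/(3EI) = 7.167/EI.
Slope continuity at B: θ_0 = M_B·7.167/EI, so M_B = 1412/7.167 = 197 kN·m (hogging).

M_B = 197 kN·m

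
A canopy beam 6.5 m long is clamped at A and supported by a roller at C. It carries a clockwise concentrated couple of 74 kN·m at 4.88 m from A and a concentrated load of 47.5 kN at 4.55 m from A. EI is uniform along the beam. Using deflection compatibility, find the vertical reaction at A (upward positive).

R_A = 4.718 kN

Choose R_C as the redundant. The primary structure is the cantilever fixed at A.
Free-end deflection of the primary structure under the applied loading (downward +):
  clockwise couple 74 at a = 4.88: M₀a(2L − a)/(2EI) = 1466/EI
  point load 47.5 at a = 4.55: Pa²(3L − a)/(6EI) = 2450/EI
  δ_0 = 3916/EI
Flexibility coefficient — unit upward force at C: δ_{CC} = L³/(3EI) = 91.54/EI.
Compatibility at C: δ_0 − R_C·δ_{CC} = 0, so R_C = 3916/91.54 = 42.78 kN.
Vertical equilibrium: R_A = ΣP − R_C = 47.5 − 42.78 = 4.718 kN.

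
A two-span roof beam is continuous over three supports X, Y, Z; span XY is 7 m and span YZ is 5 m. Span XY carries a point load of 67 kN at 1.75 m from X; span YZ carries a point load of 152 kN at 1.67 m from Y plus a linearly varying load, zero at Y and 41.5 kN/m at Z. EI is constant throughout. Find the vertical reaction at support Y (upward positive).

R_Y = 192.3 kN

Release continuity at Y by inserting a hinge; the redundant is the internal moment M_Y. The primary structure is two simply-supported spans XY and YZ.
Rotations at Y on the released spans (each span's end-slope, ×1/EI):
  span XY: point load 67 at a = 1.75: Pab(L + a)/(6LEI) = 128.2/EI
  span YZ: point load 152 at a = 1.67: Pab(L + b)/(6LEI) = 234.7/EI
  span YZ: triangular load, peak 41.5: 7w₀L³/(360EI) = 100.9/EI
  relative rotation θ_0 = (128.2 + 335.6)/EI = 463.8/EI
A unit hogging moment at Y produces rotation L₁/(3EI) + L₂/(3EI) = 4/EI.
Compatibility: M_Y·(L₁+L₂)/(3EI) = θ_0, giving M_Y = 116 kN·m (hogging).
Span XY, ΣM about X with M_Y applied at Y: R_Y^{XY}·7 = 117.2 + 116, so R_Y^{XY} = 33.31 kN and R_X = 67 − 33.31 = 33.69 kN.
Span YZ, ΣM about Z: R_Y^{YZ}·5 = 679.1 + 116, so R_Y^{YZ} = 159 kN and R_Z = 255.8 − 159 = 96.74 kN.
R_Y = 33.31 + 159 = 192.3 kN.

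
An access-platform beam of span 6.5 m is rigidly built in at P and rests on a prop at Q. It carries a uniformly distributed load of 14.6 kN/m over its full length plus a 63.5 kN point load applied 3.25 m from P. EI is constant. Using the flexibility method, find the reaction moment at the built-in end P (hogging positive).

Remove the prop at Q; the released (primary) structure is a cantilever built in at P.
Free-end deflection of the primary structure under the applied loading (downward +):
  UDL 14.6: wL⁴/(8EI) = 3258/EI
  point load 63.5 at a = 3.25: Pa²(3L − a)/(6EI) = 1817/EI
  δ_0 = 5074/EI
Flexibility coefficient — unit upward force at Q: δ_{QQ} = L³/(3EI) = 91.54/EI.
Compatibility at Q: δ_0 − R_Q·δ_{QQ} = 0, so R_Q = 5074/91.54 = 55.43 kN.
Moment equilibrium about P: M_P = Σ(load moments about P) − R_Q·L = 514.8 − 55.43×6.5 = 154.5 kN·m.

M_P = 154.5 kN·m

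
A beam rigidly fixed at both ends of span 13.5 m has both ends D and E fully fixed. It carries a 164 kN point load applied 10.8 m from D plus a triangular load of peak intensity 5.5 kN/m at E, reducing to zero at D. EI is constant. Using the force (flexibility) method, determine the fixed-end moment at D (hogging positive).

M_D = 104.3 kN·m

Release both end moments; the primary structure is a simply-supported span DE with redundants M_D and M_E.
End rotations of the released simple span under the applied load (×1/EI):
  at D: point load 164 at a = 10.8: Pab(L + b)/(6LEI) = 956.4/EI
  at E: point load 164 at a = 10.8: Pab(L + a)/(6LEI) = 1435/EI
  at D: triangular load, peak 5.5: 7w₀L³/(360EI) = 263.1/EI
  at E: triangular load, peak 5.5: w₀L³/(45EI) = 300.7/EI
  θ_D0 = 1220/EI,  θ_E0 = 1735/EI
Flexibility coefficients: a unit moment at one end gives L/(3EI) there and L/(6EI) at the far end, so f₁₁ = f₂₂ = 4.5/EI and f₁₂ = f₂₁ = 2.25/EI.
Compatibility — zero rotation at each built-in end:
  4.5 M_D + 2.25 M_E = 1220
  2.25 M_D + 4.5 M_E = 1735
Solving the pair gives M_D = 104.3 kN·m and M_E = 333.5 kN·m (hogging).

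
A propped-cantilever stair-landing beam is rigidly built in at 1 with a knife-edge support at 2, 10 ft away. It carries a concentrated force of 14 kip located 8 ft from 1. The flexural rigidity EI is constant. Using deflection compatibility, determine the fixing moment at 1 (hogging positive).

Release the roller at 2. Primary structure: cantilever fixed at 1.
Primary-structure tip deflection at 2 by superposition:
  point load 14 at a = 8: Pa²(3L − a)/(6EI) = 3285/EI
Tip deflection under a unit load at 2: L³/(3EI) = 333.3/EI.
Compatibility at 2: δ_0 − R_2·δ_{22} = 0, so R_2 = 3285/333.3 = 9.856 kip.
Moment equilibrium about 1: M_1 = Σ(load moments about 1) − R_2·L = 112 − 9.856×10 = 13.44 kip·ft.

M_1 = 13.44 kip·ft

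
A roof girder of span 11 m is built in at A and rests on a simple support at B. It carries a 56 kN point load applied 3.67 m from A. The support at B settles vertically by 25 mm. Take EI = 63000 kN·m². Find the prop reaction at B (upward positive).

Remove the prop at B; the released (primary) structure is a cantilever built in at A.
Primary-structure tip deflection at B by superposition:
  point load 56 at a = 3.67: Pa²(3L − a)/(6EI) = 3687/EI
Tip deflection under a unit load at B: L³/(3EI) = 443.7/EI.
With EI = 63000 kN·m²: δ_0 = 0.058525 m and δ_{BB} = 0.007042 m/kN.
Compatibility — the beam at B must follow the support down by 0.025 m: δ_0 − R_B·δ_{BB} = 0.025, so R_B = (0.058525 − 0.025)/0.007042 = 4.76 kN.

R_B = 4.76 kN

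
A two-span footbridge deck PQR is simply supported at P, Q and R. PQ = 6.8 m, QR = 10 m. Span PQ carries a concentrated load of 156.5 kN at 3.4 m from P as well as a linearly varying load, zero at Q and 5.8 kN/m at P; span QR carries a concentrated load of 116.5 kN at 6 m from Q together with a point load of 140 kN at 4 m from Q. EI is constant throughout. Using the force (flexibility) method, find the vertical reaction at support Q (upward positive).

R_Q = 305.3 kN

Insert a hinge at Q; M_Q is the redundant, and each span becomes simply supported.
Discontinuity in slope at Q on the released structure — sum the simple-span end rotations:
  span PQ: point load 156.5 at a = 3.4: Pab(L + a)/(6LEI) = 452.3/EI
  span PQ: triangular load, peak 5.8: 7w₀L³/(360EI) = 35.46/EI
  span QR: point load 116.5 at a = 6: Pab(L + b)/(6LEI) = 652.4/EI
  span QR: point load 140 at a = 4: Pab(L + b)/(6LEI) = 896/EI
  relative rotation θ_0 = (487.7 + 1548)/EI = 2036/EI
A unit hogging moment at Q produces rotation L₁/(3EI) + L₂/(3EI) = 5.6/EI.
Slope continuity at Q: θ_0 = M_Q·5.6/EI, so M_Q = 2036/5.6 = 363.6 kN·m (hogging).
Span PQ, ΣM about P with M_Q applied at Q: R_Q^{PQ}·6.8 = 576.8 + 363.6, so R_Q^{PQ} = 138.3 kN and R_P = 176.2 − 138.3 = 37.93 kN.
Span QR, ΣM about R: R_Q^{QR}·10 = 1306 + 363.6, so R_Q^{QR} = 167 kN and R_R = 256.5 − 167 = 89.54 kN.
R_Q = 138.3 + 167 = 305.3 kN.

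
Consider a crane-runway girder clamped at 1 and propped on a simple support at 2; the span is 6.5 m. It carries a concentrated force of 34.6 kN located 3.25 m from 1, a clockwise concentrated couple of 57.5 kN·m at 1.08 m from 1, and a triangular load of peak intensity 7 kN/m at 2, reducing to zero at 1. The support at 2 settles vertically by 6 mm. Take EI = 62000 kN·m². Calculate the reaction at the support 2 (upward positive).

R_2 = 23.3 kN

Remove the prop at 2; the released (primary) structure is a cantilever built in at 1.
Downward deflection at the released point 2 due to the loads:
  point load 34.6 at a = 3.25: Pa²(3L − a)/(6EI) = 989.8/EI
  clockwise couple 57.5 at a = 1.08: M₀a(2L − a)/(2EI) = 370.1/EI
  triangular load, peak 7 at the free end: 11w₀L⁴/(120EI) = 1145/EI
  δ_0 = 2505/EI
Flexibility coefficient — unit upward force at 2: δ_{22} = L³/(3EI) = 91.54/EI.
With EI = 62000 kN·m²: δ_0 = 0.040408 m and δ_{22} = 0.001476 m/kN.
Compatibility — the beam at 2 must follow the support down by 0.006 m: δ_0 − R_2·δ_{22} = 0.006, so R_2 = (0.040408 − 0.006)/0.001476 = 23.3 kN.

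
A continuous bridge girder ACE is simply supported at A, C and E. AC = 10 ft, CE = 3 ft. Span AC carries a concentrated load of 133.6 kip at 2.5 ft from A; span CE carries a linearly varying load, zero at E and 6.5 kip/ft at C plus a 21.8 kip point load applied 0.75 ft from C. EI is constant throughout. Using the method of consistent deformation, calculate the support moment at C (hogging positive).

Take M_C as the redundant. Released structure: two simple spans AC and CE with a hinge at C.
Rotations at C on the released spans (each span's end-slope, ×1/EI):
  span AC: point load 133.6 at a = 2.5: Pab(L + a)/(6LEI) = 521.9/EI
  span CE: triangular load, peak 6.5: w₀L³/(45EI) = 3.9/EI
  span CE: point load 21.8 at a = 0.75: Pab(L + b)/(6LEI) = 10.73/EI
  relative rotation θ_0 = (521.9 + 14.63)/EI = 536.5/EI
A unit hogging moment at C produces rotation L₁/(3EI) + L₂/(3EI) = 4.333/EI.
Compatibility: M_C·(L₁+L₂)/(3EI) = θ_0, giving M_C = 123.8 kip·ft (hogging).

M_C = 123.8 kip·ft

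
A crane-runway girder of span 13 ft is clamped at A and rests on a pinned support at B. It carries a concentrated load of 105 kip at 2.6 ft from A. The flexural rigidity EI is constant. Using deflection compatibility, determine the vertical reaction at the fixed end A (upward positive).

R_A = 99.12 kip

Take the reaction at B as the redundant and release it; the primary structure is a cantilever fixed at A.
Free-end deflection of the primary structure under the applied loading (downward +):
  point load 105 at a = 2.6: Pa²(3L − a)/(6EI) = 4306/EI
Tip deflection under a unit load at B: L³/(3EI) = 732.3/EI.
The prop prevents deflection at B: R_B = δ_0/δ_{BB} = 4306/732.3 = 5.88 kip.
Vertical equilibrium: R_A = ΣP − R_B = 105 − 5.88 = 99.12 kip.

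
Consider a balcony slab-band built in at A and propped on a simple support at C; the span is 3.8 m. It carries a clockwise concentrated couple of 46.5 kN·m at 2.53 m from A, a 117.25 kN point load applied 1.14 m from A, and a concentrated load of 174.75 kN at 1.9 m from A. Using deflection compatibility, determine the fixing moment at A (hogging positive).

M_A = 188.6 kN·m

Release the roller at C. Primary structure: cantilever fixed at A.
Primary-structure tip deflection at C by superposition:
  clockwise couple 46.5 at a = 2.53: M₀a(2L − a)/(2EI) = 298.2/EI
  point load 117.25 at a = 1.14: Pa²(3L − a)/(6EI) = 260.6/EI
  point load 174.75 at a = 1.9: Pa²(3L − a)/(6EI) = 998.8/EI
  δ_0 = 1558/EI
Flexibility coefficient — unit upward force at C: δ_{CC} = L³/(3EI) = 18.29/EI.
Compatibility at C: δ_0 − R_C·δ_{CC} = 0, so R_C = 1558/18.29 = 85.16 kN.
Moment equilibrium about A: M_A = Σ(load moments about A) − R_C·L = 512.2 − 85.16×3.8 = 188.6 kN·m.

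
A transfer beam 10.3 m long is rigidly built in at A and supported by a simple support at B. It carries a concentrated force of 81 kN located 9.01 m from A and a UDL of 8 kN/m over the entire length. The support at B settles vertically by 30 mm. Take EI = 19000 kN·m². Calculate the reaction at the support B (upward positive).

R_B = 95.2 kN

Take the reaction at B as the redundant and release it; the primary structure is a cantilever fixed at A.
Primary-structure tip deflection at B by superposition:
  point load 81 at a = 9.01: Pa²(3L − a)/(6EI) = 23990/EI
  UDL 8: wL⁴/(8EI) = 11255/EI
  δ_0 = 35245/EI
Tip deflection under a unit load at B: L³/(3EI) = 364.2/EI.
With EI = 19000 kN·m²: δ_0 = 1.855 m and δ_{BB} = 0.019171 m/kN.
Compatibility — the beam at B must follow the support down by 0.03 m: δ_0 − R_B·δ_{BB} = 0.03, so R_B = (1.855 − 0.03)/0.019171 = 95.2 kN.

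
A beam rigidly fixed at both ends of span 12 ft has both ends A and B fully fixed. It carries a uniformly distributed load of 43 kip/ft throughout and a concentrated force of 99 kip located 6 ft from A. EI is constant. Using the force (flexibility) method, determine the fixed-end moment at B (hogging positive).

Take the two fixed-end moments M_A, M_B as redundants; the released structure is the simple span AB.
On the primary (simply-supported) span, the end slopes from the loading are:
  at A: UDL 43: wL³/(24EI) = 3096/EI
  at B: UDL 43: wL³/(24EI) = 3096/EI
  at A: point load 99 at a = 6: Pab(L + b)/(6LEI) = 891/EI
  at B: point load 99 at a = 6: Pab(L + a)/(6LEI) = 891/EI
  θ_A0 = 3987/EI,  θ_B0 = 3987/EI
Flexibility coefficients: a unit moment at one end gives L/(3EI) there and L/(6EI) at the far end, so f₁₁ = f₂₂ = 4/EI and f₁₂ = f₂₁ = 2/EI.
Compatibility — zero rotation at each built-in end:
  4 M_A + 2 M_B = 3987
  2 M_A + 4 M_B = 3987
Solving the pair gives M_A = 664.5 kip·ft and M_B = 664.5 kip·ft (hogging).

M_B = 664.5 kip·ft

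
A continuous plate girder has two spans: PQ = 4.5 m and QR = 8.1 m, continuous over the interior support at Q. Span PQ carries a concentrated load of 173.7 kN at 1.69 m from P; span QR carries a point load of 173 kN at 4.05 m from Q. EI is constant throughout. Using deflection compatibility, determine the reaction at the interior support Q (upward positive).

Release continuity at Q by inserting a hinge; the redundant is the internal moment M_Q. The primary structure is two simply-supported spans PQ and QR.
End slopes at the hinge Q, treating each span as simply supported:
  span PQ: point load 173.7 at a = 1.69: Pab(L + a)/(6LEI) = 189.1/EI
  span QR: point load 173 at a = 4.05: Pab(L + b)/(6LEI) = 709.4/EI
  relative rotation θ_0 = (189.1 + 709.4)/EI = 898.5/EI
A unit hogging moment at Q produces rotation L₁/(3EI) + L₂/(3EI) = 4.2/EI.
Compatibility: M_Q·(L₁+L₂)/(3EI) = θ_0, giving M_Q = 213.9 kN·m (hogging).
Span PQ, ΣM about P with M_Q applied at Q: R_Q^{PQ}·4.5 = 293.6 + 213.9, so R_Q^{PQ} = 112.8 kN and R_P = 173.7 − 112.8 = 60.93 kN.
Span QR, ΣM about R: R_Q^{QR}·8.1 = 700.6 + 213.9, so R_Q^{QR} = 112.9 kN and R_R = 173 − 112.9 = 60.09 kN.
R_Q = 112.8 + 112.9 = 225.7 kN.

R_Q = 225.7 kN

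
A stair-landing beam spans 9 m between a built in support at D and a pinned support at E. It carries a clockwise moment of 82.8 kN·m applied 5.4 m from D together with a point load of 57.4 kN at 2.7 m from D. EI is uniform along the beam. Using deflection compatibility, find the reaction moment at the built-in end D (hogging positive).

M_D = 70.69 kN·m

Take the reaction at E as the redundant and release it; the primary structure is a cantilever fixed at D.
Primary-structure tip deflection at E by superposition:
  clockwise couple 82.8 at a = 5.4: M₀a(2L − a)/(2EI) = 2817/EI
  point load 57.4 at a = 2.7: Pa²(3L − a)/(6EI) = 1695/EI
  δ_0 = 4512/EI
Tip deflection under a unit load at E: L³/(3EI) = 243/EI.
Compatibility at E: δ_0 − R_E·δ_{EE} = 0, so R_E = 4512/243 = 18.57 kN.
Moment equilibrium about D: M_D = Σ(load moments about D) − R_E·L = 237.8 − 18.57×9 = 70.69 kN·m.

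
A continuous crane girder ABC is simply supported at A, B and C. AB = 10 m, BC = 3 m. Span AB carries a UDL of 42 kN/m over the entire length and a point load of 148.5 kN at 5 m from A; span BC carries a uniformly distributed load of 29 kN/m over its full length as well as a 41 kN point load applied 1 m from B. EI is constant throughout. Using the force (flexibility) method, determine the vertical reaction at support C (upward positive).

R_C = -153.1 kN

Release continuity at B by inserting a hinge; the redundant is the internal moment M_B. The primary structure is two simply-supported spans AB and BC.
End slopes at the hinge B, treating each span as simply supported:
  span AB: UDL 42: wL³/(24EI) = 1750/EI
  span AB: point load 148.5 at a = 5: Pab(L + a)/(6LEI) = 928.1/EI
  span BC: UDL 29: wL³/(24EI) = 32.62/EI
  span BC: point load 41 at a = 1: Pab(L + b)/(6LEI) = 22.78/EI
  relative rotation θ_0 = (2678 + 55.4)/EI = 2734/EI
A unit hogging moment at B produces rotation L₁/(3EI) + L₂/(3EI) = 4.333/EI.
Compatibility: M_B·(L₁+L₂)/(3EI) = θ_0, giving M_B = 630.8 kN·m (hogging).
Span BC, ΣM about C: R_B^{BC}·3 = 212.5 + 630.8, so R_B^{BC} = 281.1 kN and R_C = 128 − 281.1 = -153.1 kN.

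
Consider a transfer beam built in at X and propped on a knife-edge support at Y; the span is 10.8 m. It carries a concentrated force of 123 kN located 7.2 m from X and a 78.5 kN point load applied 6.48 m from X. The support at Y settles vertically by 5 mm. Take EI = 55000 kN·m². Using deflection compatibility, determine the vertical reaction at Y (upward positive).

R_Y = 97.03 kN

Release the roller at Y. Primary structure: cantilever fixed at X.
Downward deflection at the released point Y due to the loads:
  point load 123 at a = 7.2: Pa²(3L − a)/(6EI) = 26781/EI
  point load 78.5 at a = 6.48: Pa²(3L − a)/(6EI) = 14240/EI
  δ_0 = 41020/EI
Flexibility coefficient — unit upward force at Y: δ_{YY} = L³/(3EI) = 419.9/EI.
With EI = 55000 kN·m²: δ_0 = 0.74582 m and δ_{YY} = 0.007635 m/kN.
Compatibility — the beam at Y must follow the support down by 0.005 m: δ_0 − R_Y·δ_{YY} = 0.005, so R_Y = (0.74582 − 0.005)/0.007635 = 97.03 kN.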